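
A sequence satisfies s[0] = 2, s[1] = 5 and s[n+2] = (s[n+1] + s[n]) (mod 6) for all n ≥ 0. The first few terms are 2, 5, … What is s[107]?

Computing terms: s[0] = 2; s[1] = 5; s[2] = 1; s[3] = 0; s[4] = 1; s[5] = 1; s[6] = 2; s[7] = 3; s[8] = 5; s[9] = 2; s[10] = 1; s[11] = 3; s[12] = 4; s[13] = 1; s[14] = 5; s[15] = 0; s[16] = 5; s[17] = 5; s[18] = 4; s[19] = 3; s[20] = 1; s[21] = 4; s[22] = 5; s[23] = 3; s[24] = 2; s[25] = 5.
The sequence repeats with period 24.
(107 - 0) mod 24 = 11, so s[107] = s[11] = 3.

3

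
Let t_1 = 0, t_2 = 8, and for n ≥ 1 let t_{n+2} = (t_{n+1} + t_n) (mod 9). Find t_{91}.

Listing terms: t_1 = 0, t_2 = 8, t_3 = 8, t_4 = 7, t_5 = 6, t_6 = 4, t_7 = 1, t_8 = 5, t_9 = 6, t_{10} = 2, t_{11} = 8, t_{12} = 1, t_{13} = 0, t_{14} = 1, t_{15} = 1, t_{16} = 2, t_{17} = 3, t_{18} = 5, t_{19} = 8, t_{20} = 4, t_{21} = 3, t_{22} = 7, t_{23} = 1, t_{24} = 8, t_{25} = 0, t_{26} = 8.
Since (t_{25}, t_{26}) = (t_1, t_2) = (0, 8) (two consecutive terms determine the rest), the sequence is periodic with period 24.
(91 - 1) mod 24 = 18, so t_{91} = t_{19} = 8.

8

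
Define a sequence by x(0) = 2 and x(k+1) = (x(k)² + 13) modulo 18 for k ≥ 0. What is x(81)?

Listing terms: x(0) = 2; x(1) = 17; x(2) = 14; x(3) = 11; x(4) = 8; x(5) = 5; x(6) = 2.
The sequence repeats with period 6.
(81 - 0) mod 6 = 3, so x(81) = x(3) = 11.

11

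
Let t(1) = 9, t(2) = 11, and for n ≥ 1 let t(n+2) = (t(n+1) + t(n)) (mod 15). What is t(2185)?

6

Listing terms: t(1) = 9; t(2) = 11; t(3) = 5; t(4) = 1; t(5) = 6; t(6) = 7; t(7) = 13; t(8) = 5; t(9) = 3; t(10) = 8; t(11) = 11; t(12) = 4; t(13) = 0; t(14) = 4; t(15) = 4; t(16) = 8; t(17) = 12; t(18) = 5; t(19) = 2; t(20) = 7; t(21) = 9; t(22) = 1; t(23) = 10; t(24) = 11; t(25) = 6; t(26) = 2; t(27) = 8; t(28) = 10; t(29) = 3; t(30) = 13; t(31) = 1; t(32) = 14; t(33) = 0; t(34) = 14; t(35) = 14; t(36) = 13; t(37) = 12; t(38) = 10; t(39) = 7; t(40) = 2; t(41) = 9; t(42) = 11.
The sequence repeats with period 40.
So t(2185) = t(1 + ((2185-1) mod 40)) = t(25) = 6.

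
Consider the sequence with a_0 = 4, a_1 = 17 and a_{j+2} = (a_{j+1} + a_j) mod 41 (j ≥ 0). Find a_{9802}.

21

Computing terms: a_0 = 4, a_1 = 17, a_2 = 21, a_3 = 38, a_4 = 18, a_5 = 15, a_6 = 33, a_7 = 7, a_8 = 40, a_9 = 6, a_{10} = 5, a_{11} = 11, a_{12} = 16, a_{13} = 27, a_{14} = 2, a_{15} = 29, a_{16} = 31, a_{17} = 19, a_{18} = 9, a_{19} = 28, a_{20} = 37, a_{21} = 24, a_{22} = 20, a_{23} = 3, a_{24} = 23, a_{25} = 26, a_{26} = 8, a_{27} = 34, a_{28} = 1, a_{29} = 35, a_{30} = 36, a_{31} = 30, a_{32} = 25, a_{33} = 14, a_{34} = 39, a_{35} = 12, a_{36} = 10, a_{37} = 22, a_{38} = 32, a_{39} = 13, a_{40} = 4, a_{41} = 17.
Since (a_{40}, a_{41}) = (a_0, a_1) = (4, 17) (two consecutive terms determine the rest), the sequence is periodic with period 40.
(9802 - 0) mod 40 = 2, so a_{9802} = a_2 = 21.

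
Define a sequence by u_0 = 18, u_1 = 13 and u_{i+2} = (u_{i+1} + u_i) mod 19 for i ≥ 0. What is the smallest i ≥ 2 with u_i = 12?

u_0 = 18; u_1 = 13; u_2 = 12; u_3 = 6; u_4 = 18; u_5 = 5; u_6 = 4; u_7 = 9; u_8 = 13; u_9 = 3; u_{10} = 16; u_{11} = 0; u_{12} = 16; u_{13} = 16; u_{14} = 13; u_{15} = 10; u_{16} = 4; u_{17} = 14; u_{18} = 18; u_{19} = 13.
The sequence repeats with period 18.
The value 12 first appears (with i ≥ 2) at u_2.

2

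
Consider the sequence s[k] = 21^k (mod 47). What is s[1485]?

7

Listing terms: s[0] = 1,  s[1] = 21,  s[2] = 18,  s[3] = 2,  s[4] = 42,  s[5] = 36,  s[6] = 4,  s[7] = 37,  s[8] = 25,  s[9] = 8,  s[10] = 27,  s[11] = 3,  s[12] = 16,  s[13] = 7,  s[14] = 6,  s[15] = 32,  s[16] = 14,  s[17] = 12,  s[18] = 17,  s[19] = 28,  s[20] = 24,  s[21] = 34,  s[22] = 9,  s[23] = 1.
The sequence repeats with period 23.
(1485 - 0) mod 23 = 13, so s[1485] = s[13] = 7.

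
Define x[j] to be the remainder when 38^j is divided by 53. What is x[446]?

We have x[1] = 38; x[2] = 13; x[3] = 17; x[4] = 10; x[5] = 9; x[6] = 24; x[7] = 11; x[8] = 47; x[9] = 37; x[10] = 28; x[11] = 4; x[12] = 46; x[13] = 52; x[14] = 15; x[15] = 40; x[16] = 36; x[17] = 43; x[18] = 44; x[19] = 29; x[20] = 42; x[21] = 6; x[22] = 16; x[23] = 25; x[24] = 49; x[25] = 7; x[26] = 1; x[27] = 38.
The sequence repeats with period 26.
So x[446] = x[1 + ((446-1) mod 26)] = x[4] = 10.

10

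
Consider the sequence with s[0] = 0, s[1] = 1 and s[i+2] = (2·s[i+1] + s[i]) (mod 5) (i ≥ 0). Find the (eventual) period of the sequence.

12

Computing terms: s[0] = 0, s[1] = 1, s[2] = 2, s[3] = 0, s[4] = 2, s[5] = 4, s[6] = 0, s[7] = 4, s[8] = 3, s[9] = 0, s[10] = 3, s[11] = 1, s[12] = 0, s[13] = 1.
Since (s[12], s[13]) = (s[0], s[1]) = (0, 1) (two consecutive terms determine the rest), the sequence is periodic with period 12.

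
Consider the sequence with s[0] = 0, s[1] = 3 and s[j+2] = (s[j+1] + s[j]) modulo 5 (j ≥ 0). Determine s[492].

2

s[0] = 0; s[1] = 3; s[2] = 3; s[3] = 1; s[4] = 4; s[5] = 0; s[6] = 4; s[7] = 4; s[8] = 3; s[9] = 2; s[10] = 0; s[11] = 2; s[12] = 2; s[13] = 4; s[14] = 1; s[15] = 0; s[16] = 1; s[17] = 1; s[18] = 2; s[19] = 3; s[20] = 0; s[21] = 3.
The sequence repeats with period 20.
So s[492] = s[0 + ((492-0) mod 20)] = s[12] = 2.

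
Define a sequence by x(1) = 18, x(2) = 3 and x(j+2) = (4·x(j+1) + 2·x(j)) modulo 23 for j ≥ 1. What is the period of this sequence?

22

We have x(1) = 18, x(2) = 3, x(3) = 2, x(4) = 14, x(5) = 14, x(6) = 15, x(7) = 19, x(8) = 14, x(9) = 2, x(10) = 13, x(11) = 10, x(12) = 20, x(13) = 8, x(14) = 3, x(15) = 5, x(16) = 3, x(17) = 22, x(18) = 2, x(19) = 6, x(20) = 5, x(21) = 9, x(22) = 0, x(23) = 18, x(24) = 3.
The sequence repeats with period 22.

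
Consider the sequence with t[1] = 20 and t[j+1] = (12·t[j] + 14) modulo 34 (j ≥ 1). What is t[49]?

Listing terms: t[1] = 20, t[2] = 16, t[3] = 2, t[4] = 4, t[5] = 28, t[6] = 10, t[7] = 32, t[8] = 24, t[9] = 30, t[10] = 0, t[11] = 14, t[12] = 12, t[13] = 22, t[14] = 6, t[15] = 18, t[16] = 26, t[17] = 20.
The sequence repeats with period 16.
So t[49] = t[1 + ((49-1) mod 16)] = t[1] = 20.

20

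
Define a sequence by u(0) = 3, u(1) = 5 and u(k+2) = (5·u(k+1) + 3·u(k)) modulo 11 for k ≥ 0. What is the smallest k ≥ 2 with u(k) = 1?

2

Computing terms: u(0) = 3,  u(1) = 5,  u(2) = 1,  u(3) = 9,  u(4) = 4,  u(5) = 3,  u(6) = 5.
Since (u(5), u(6)) = (u(0), u(1)) = (3, 5) (two consecutive terms determine the rest), the sequence is periodic with period 5.
The value 1 first appears (with k ≥ 2) at u(2).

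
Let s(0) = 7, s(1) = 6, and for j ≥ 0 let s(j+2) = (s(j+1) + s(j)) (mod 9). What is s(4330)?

We have s(0) = 7,  s(1) = 6,  s(2) = 4,  s(3) = 1,  s(4) = 5,  s(5) = 6,  s(6) = 2,  s(7) = 8,  s(8) = 1,  s(9) = 0,  s(10) = 1,  s(11) = 1,  s(12) = 2,  s(13) = 3,  s(14) = 5,  s(15) = 8,  s(16) = 4,  s(17) = 3,  s(18) = 7,  s(19) = 1,  s(20) = 8,  s(21) = 0,  s(22) = 8,  s(23) = 8,  s(24) = 7,  s(25) = 6.
Since (s(24), s(25)) = (s(0), s(1)) = (7, 6) (two consecutive terms determine the rest), the sequence is periodic with period 24.
(4330 - 0) mod 24 = 10, so s(4330) = s(10) = 1.

1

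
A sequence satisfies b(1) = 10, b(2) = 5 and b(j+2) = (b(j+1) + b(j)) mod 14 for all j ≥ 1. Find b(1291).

6

Computing terms: b(1) = 10; b(2) = 5; b(3) = 1; b(4) = 6; b(5) = 7; b(6) = 13; b(7) = 6; b(8) = 5; b(9) = 11; b(10) = 2; b(11) = 13; b(12) = 1; b(13) = 0; b(14) = 1; b(15) = 1; b(16) = 2; b(17) = 3; b(18) = 5; b(19) = 8; b(20) = 13; b(21) = 7; b(22) = 6; b(23) = 13; b(24) = 5; b(25) = 4; b(26) = 9; b(27) = 13; b(28) = 8; b(29) = 7; b(30) = 1; b(31) = 8; b(32) = 9; b(33) = 3; b(34) = 12; b(35) = 1; b(36) = 13; b(37) = 0; b(38) = 13; b(39) = 13; b(40) = 12; b(41) = 11; b(42) = 9; b(43) = 6; b(44) = 1; b(45) = 7; b(46) = 8; b(47) = 1; b(48) = 9; b(49) = 10; b(50) = 5.
The sequence repeats with period 48.
So b(1291) = b(1 + ((1291-1) mod 48)) = b(43) = 6.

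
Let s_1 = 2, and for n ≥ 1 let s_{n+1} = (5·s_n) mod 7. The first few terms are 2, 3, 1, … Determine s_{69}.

Computing terms: s_1 = 2,  s_2 = 3,  s_3 = 1,  s_4 = 5,  s_5 = 4,  s_6 = 6,  s_7 = 2.
The sequence repeats with period 6.
(69 - 1) mod 6 = 2, so s_{69} = s_3 = 1.

1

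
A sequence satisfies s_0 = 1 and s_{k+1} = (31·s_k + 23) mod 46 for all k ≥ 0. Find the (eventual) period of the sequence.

We have s_0 = 1; s_1 = 8; s_2 = 41; s_3 = 6; s_4 = 25; s_5 = 16; s_6 = 13; s_7 = 12; s_8 = 27; s_9 = 32; s_{10} = 3; s_{11} = 24; s_{12} = 31; s_{13} = 18; s_{14} = 29; s_{15} = 2; s_{16} = 39; s_{17} = 36; s_{18} = 35; s_{19} = 4; s_{20} = 9; s_{21} = 26; s_{22} = 1.
Since s_{22} = s_0 = 1, the sequence is periodic with period 22.

22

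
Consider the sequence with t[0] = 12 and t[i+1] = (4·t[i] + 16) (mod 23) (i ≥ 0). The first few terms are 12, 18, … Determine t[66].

t[0] = 12,  t[1] = 18,  t[2] = 19,  t[3] = 0,  t[4] = 16,  t[5] = 11,  t[6] = 14,  t[7] = 3,  t[8] = 5,  t[9] = 13,  t[10] = 22,  t[11] = 12.
The sequence repeats with period 11.
So t[66] = t[0 + ((66-0) mod 11)] = t[0] = 12.

12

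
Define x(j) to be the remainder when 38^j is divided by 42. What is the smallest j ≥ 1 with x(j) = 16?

2

x(0) = 1,  x(1) = 38,  x(2) = 16,  x(3) = 20,  x(4) = 4,  x(5) = 26,  x(6) = 22,  x(7) = 38.
Since x(7) = x(1) = 38, the sequence is eventually periodic: after a pre-period of length 1 it cycles with period 6.
The value 16 first appears (with j ≥ 1) at x(2).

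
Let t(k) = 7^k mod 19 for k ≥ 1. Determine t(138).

1

t(1) = 7; t(2) = 11; t(3) = 1; t(4) = 7.
The sequence repeats with period 3.
So t(138) = t(1 + ((138-1) mod 3)) = t(3) = 1.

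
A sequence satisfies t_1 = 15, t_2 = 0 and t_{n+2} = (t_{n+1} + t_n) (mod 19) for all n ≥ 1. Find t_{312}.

7

We have t_1 = 15; t_2 = 0; t_3 = 15; t_4 = 15; t_5 = 11; t_6 = 7; t_7 = 18; t_8 = 6; t_9 = 5; t_{10} = 11; t_{11} = 16; t_{12} = 8; t_{13} = 5; t_{14} = 13; t_{15} = 18; t_{16} = 12; t_{17} = 11; t_{18} = 4; t_{19} = 15; t_{20} = 0.
The sequence repeats with period 18.
So t_{312} = t_{1 + ((312-1) mod 18)} = t_6 = 7.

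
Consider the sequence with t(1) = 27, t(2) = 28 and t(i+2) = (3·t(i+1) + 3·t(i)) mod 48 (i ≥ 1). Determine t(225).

45

Listing terms: t(1) = 27,  t(2) = 28,  t(3) = 21,  t(4) = 3,  t(5) = 24,  t(6) = 33,  t(7) = 27,  t(8) = 36,  t(9) = 45,  t(10) = 3,  t(11) = 0,  t(12) = 9,  t(13) = 27,  t(14) = 12,  t(15) = 21,  t(16) = 3.
Since (t(15), t(16)) = (t(3), t(4)) = (21, 3) (two consecutive terms determine the rest), the sequence is eventually periodic: after a pre-period of length 2 it cycles with period 12.
For i ≥ 3, t(i) depends only on (i - 3) mod 12. (225 - 3) mod 12 = 6, so t(225) = t(9) = 45.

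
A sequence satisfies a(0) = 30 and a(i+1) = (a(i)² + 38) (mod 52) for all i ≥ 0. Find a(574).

We have a(0) = 30, a(1) = 2, a(2) = 42, a(3) = 34, a(4) = 50, a(5) = 42.
Since a(5) = a(2) = 42, the sequence is eventually periodic: after a pre-period of length 2 it cycles with period 3.
For i ≥ 2, a(i) depends only on (i - 2) mod 3. (574 - 2) mod 3 = 2, so a(574) = a(4) = 50.

50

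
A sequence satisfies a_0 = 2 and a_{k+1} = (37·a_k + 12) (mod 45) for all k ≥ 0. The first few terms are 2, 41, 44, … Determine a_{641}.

26

a_0 = 2,  a_1 = 41,  a_2 = 44,  a_3 = 20,  a_4 = 32,  a_5 = 26,  a_6 = 29,  a_7 = 5,  a_8 = 17,  a_9 = 11,  a_{10} = 14,  a_{11} = 35,  a_{12} = 2.
The sequence repeats with period 12.
(641 - 0) mod 12 = 5, so a_{641} = a_5 = 26.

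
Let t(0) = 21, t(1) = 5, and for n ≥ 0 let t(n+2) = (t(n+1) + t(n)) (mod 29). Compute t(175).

t(0) = 21,  t(1) = 5,  t(2) = 26,  t(3) = 2,  t(4) = 28,  t(5) = 1,  t(6) = 0,  t(7) = 1,  t(8) = 1,  t(9) = 2,  t(10) = 3,  t(11) = 5,  t(12) = 8,  t(13) = 13,  t(14) = 21,  t(15) = 5.
Since (t(14), t(15)) = (t(0), t(1)) = (21, 5) (two consecutive terms determine the rest), the sequence is periodic with period 14.
(175 - 0) mod 14 = 7, so t(175) = t(7) = 1.

1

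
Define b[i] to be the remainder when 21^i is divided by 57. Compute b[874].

We have b[0] = 1,  b[1] = 21,  b[2] = 42,  b[3] = 27,  b[4] = 54,  b[5] = 51,  b[6] = 45,  b[7] = 33,  b[8] = 9,  b[9] = 18,  b[10] = 36,  b[11] = 15,  b[12] = 30,  b[13] = 3,  b[14] = 6,  b[15] = 12,  b[16] = 24,  b[17] = 48,  b[18] = 39,  b[19] = 21.
Since b[19] = b[1] = 21, the sequence is eventually periodic: after a pre-period of length 1 it cycles with period 18.
For i ≥ 1, b[i] depends only on (i - 1) mod 18. (874 - 1) mod 18 = 9, so b[874] = b[10] = 36.

36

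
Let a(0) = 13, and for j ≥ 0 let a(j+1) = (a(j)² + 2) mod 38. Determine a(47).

21

Computing terms: a(0) = 13; a(1) = 19; a(2) = 21; a(3) = 25; a(4) = 19.
Since a(4) = a(1) = 19, the sequence is eventually periodic: after a pre-period of length 1 it cycles with period 3.
For j ≥ 1, a(j) depends only on (j - 1) mod 3. (47 - 1) mod 3 = 1, so a(47) = a(2) = 21.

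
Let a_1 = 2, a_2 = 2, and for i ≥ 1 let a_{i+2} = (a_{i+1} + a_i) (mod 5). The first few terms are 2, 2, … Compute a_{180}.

0

a_1 = 2,  a_2 = 2,  a_3 = 4,  a_4 = 1,  a_5 = 0,  a_6 = 1,  a_7 = 1,  a_8 = 2,  a_9 = 3,  a_{10} = 0,  a_{11} = 3,  a_{12} = 3,  a_{13} = 1,  a_{14} = 4,  a_{15} = 0,  a_{16} = 4,  a_{17} = 4,  a_{18} = 3,  a_{19} = 2,  a_{20} = 0,  a_{21} = 2,  a_{22} = 2.
The sequence repeats with period 20.
(180 - 1) mod 20 = 19, so a_{180} = a_{20} = 0.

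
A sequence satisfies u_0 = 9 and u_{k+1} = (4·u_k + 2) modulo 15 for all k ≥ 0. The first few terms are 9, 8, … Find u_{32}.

4

Listing terms: u_0 = 9; u_1 = 8; u_2 = 4; u_3 = 3; u_4 = 14; u_5 = 13; u_6 = 9.
Since u_6 = u_0 = 9, the sequence is periodic with period 6.
So u_{32} = u_{0 + ((32-0) mod 6)} = u_2 = 4.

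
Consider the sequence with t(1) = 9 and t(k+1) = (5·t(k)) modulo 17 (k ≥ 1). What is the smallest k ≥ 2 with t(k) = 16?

Computing terms: t(1) = 9; t(2) = 11; t(3) = 4; t(4) = 3; t(5) = 15; t(6) = 7; t(7) = 1; t(8) = 5; t(9) = 8; t(10) = 6; t(11) = 13; t(12) = 14; t(13) = 2; t(14) = 10; t(15) = 16; t(16) = 12; t(17) = 9.
The sequence repeats with period 16.
The value 16 first appears (with k ≥ 2) at t(15).

15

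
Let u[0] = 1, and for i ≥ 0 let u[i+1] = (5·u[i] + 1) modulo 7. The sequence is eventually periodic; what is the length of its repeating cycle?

6

We have u[0] = 1; u[1] = 6; u[2] = 3; u[3] = 2; u[4] = 4; u[5] = 0; u[6] = 1.
Since u[6] = u[0] = 1, the sequence is periodic with period 6.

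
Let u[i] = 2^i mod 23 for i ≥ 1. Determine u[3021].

13

Computing terms: u[1] = 2,  u[2] = 4,  u[3] = 8,  u[4] = 16,  u[5] = 9,  u[6] = 18,  u[7] = 13,  u[8] = 3,  u[9] = 6,  u[10] = 12,  u[11] = 1,  u[12] = 2.
The sequence repeats with period 11.
So u[3021] = u[1 + ((3021-1) mod 11)] = u[7] = 13.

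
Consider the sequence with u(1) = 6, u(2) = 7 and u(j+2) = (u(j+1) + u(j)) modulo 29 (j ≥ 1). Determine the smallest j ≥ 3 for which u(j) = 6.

15

Listing terms: u(1) = 6,  u(2) = 7,  u(3) = 13,  u(4) = 20,  u(5) = 4,  u(6) = 24,  u(7) = 28,  u(8) = 23,  u(9) = 22,  u(10) = 16,  u(11) = 9,  u(12) = 25,  u(13) = 5,  u(14) = 1,  u(15) = 6,  u(16) = 7.
The sequence repeats with period 14.
The value 6 next appears (with j ≥ 3) at u(15).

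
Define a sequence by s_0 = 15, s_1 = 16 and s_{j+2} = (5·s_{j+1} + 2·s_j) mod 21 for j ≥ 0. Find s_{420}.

We have s_0 = 15,  s_1 = 16,  s_2 = 5,  s_3 = 15,  s_4 = 1,  s_5 = 14,  s_6 = 9,  s_7 = 10,  s_8 = 5,  s_9 = 3,  s_{10} = 4,  s_{11} = 5,  s_{12} = 12,  s_{13} = 7,  s_{14} = 17,  s_{15} = 15,  s_{16} = 4,  s_{17} = 8,  s_{18} = 6,  s_{19} = 4,  s_{20} = 11,  s_{21} = 0,  s_{22} = 1,  s_{23} = 5,  s_{24} = 6,  s_{25} = 19,  s_{26} = 2,  s_{27} = 6,  s_{28} = 13,  s_{29} = 14,  s_{30} = 12,  s_{31} = 4,  s_{32} = 2,  s_{33} = 18,  s_{34} = 10,  s_{35} = 2,  s_{36} = 9,  s_{37} = 7,  s_{38} = 11,  s_{39} = 6,  s_{40} = 10,  s_{41} = 20,  s_{42} = 15,  s_{43} = 10,  s_{44} = 17,  s_{45} = 0,  s_{46} = 13,  s_{47} = 2,  s_{48} = 15,  s_{49} = 16.
The sequence repeats with period 48.
(420 - 0) mod 48 = 36, so s_{420} = s_{36} = 9.

9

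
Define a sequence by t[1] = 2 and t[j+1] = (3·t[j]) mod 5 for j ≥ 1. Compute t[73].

Computing terms: t[1] = 2, t[2] = 1, t[3] = 3, t[4] = 4, t[5] = 2.
Since t[5] = t[1] = 2, the sequence is periodic with period 4.
So t[73] = t[1 + ((73-1) mod 4)] = t[1] = 2.

2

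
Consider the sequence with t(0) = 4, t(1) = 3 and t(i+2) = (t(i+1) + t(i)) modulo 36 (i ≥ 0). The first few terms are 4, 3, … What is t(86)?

11

Listing terms: t(0) = 4, t(1) = 3, t(2) = 7, t(3) = 10, t(4) = 17, t(5) = 27, t(6) = 8, t(7) = 35, t(8) = 7, t(9) = 6, t(10) = 13, t(11) = 19, t(12) = 32, t(13) = 15, t(14) = 11, t(15) = 26, t(16) = 1, t(17) = 27, t(18) = 28, t(19) = 19, t(20) = 11, t(21) = 30, t(22) = 5, t(23) = 35, t(24) = 4, t(25) = 3.
Since (t(24), t(25)) = (t(0), t(1)) = (4, 3) (two consecutive terms determine the rest), the sequence is periodic with period 24.
So t(86) = t(0 + ((86-0) mod 24)) = t(14) = 11.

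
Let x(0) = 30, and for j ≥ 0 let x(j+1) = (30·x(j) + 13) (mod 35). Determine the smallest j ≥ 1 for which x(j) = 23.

Listing terms: x(0) = 30; x(1) = 3; x(2) = 33; x(3) = 23; x(4) = 3.
Since x(4) = x(1) = 3, the sequence is eventually periodic: after a pre-period of length 1 it cycles with period 3.
The value 23 first appears (with j ≥ 1) at x(3).

3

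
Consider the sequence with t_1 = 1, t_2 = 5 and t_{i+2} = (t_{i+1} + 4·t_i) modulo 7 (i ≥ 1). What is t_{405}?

4

We have t_1 = 1, t_2 = 5, t_3 = 2, t_4 = 1, t_5 = 2, t_6 = 6, t_7 = 0, t_8 = 3, t_9 = 3, t_{10} = 1, t_{11} = 6, t_{12} = 3, t_{13} = 6, t_{14} = 4, t_{15} = 0, t_{16} = 2, t_{17} = 2, t_{18} = 3, t_{19} = 4, t_{20} = 2, t_{21} = 4, t_{22} = 5, t_{23} = 0, t_{24} = 6, t_{25} = 6, t_{26} = 2, t_{27} = 5, t_{28} = 6, t_{29} = 5, t_{30} = 1, t_{31} = 0, t_{32} = 4, t_{33} = 4, t_{34} = 6, t_{35} = 1, t_{36} = 4, t_{37} = 1, t_{38} = 3, t_{39} = 0, t_{40} = 5, t_{41} = 5, t_{42} = 4, t_{43} = 3, t_{44} = 5, t_{45} = 3, t_{46} = 2, t_{47} = 0, t_{48} = 1, t_{49} = 1, t_{50} = 5.
Since (t_{49}, t_{50}) = (t_1, t_2) = (1, 5) (two consecutive terms determine the rest), the sequence is periodic with period 48.
So t_{405} = t_{1 + ((405-1) mod 48)} = t_{21} = 4.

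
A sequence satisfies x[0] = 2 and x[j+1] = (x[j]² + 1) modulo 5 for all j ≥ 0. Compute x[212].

x[0] = 2; x[1] = 0; x[2] = 1; x[3] = 2.
Since x[3] = x[0] = 2, the sequence is periodic with period 3.
So x[212] = x[0 + ((212-0) mod 3)] = x[2] = 1.

1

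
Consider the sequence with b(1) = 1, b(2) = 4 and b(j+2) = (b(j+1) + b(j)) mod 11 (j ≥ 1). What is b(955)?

3

Computing terms: b(1) = 1,  b(2) = 4,  b(3) = 5,  b(4) = 9,  b(5) = 3,  b(6) = 1,  b(7) = 4.
Since (b(6), b(7)) = (b(1), b(2)) = (1, 4) (two consecutive terms determine the rest), the sequence is periodic with period 5.
So b(955) = b(1 + ((955-1) mod 5)) = b(5) = 3.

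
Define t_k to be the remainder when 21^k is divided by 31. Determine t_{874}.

We have t_1 = 21,  t_2 = 7,  t_3 = 23,  t_4 = 18,  t_5 = 6,  t_6 = 2,  t_7 = 11,  t_8 = 14,  t_9 = 15,  t_{10} = 5,  t_{11} = 12,  t_{12} = 4,  t_{13} = 22,  t_{14} = 28,  t_{15} = 30,  t_{16} = 10,  t_{17} = 24,  t_{18} = 8,  t_{19} = 13,  t_{20} = 25,  t_{21} = 29,  t_{22} = 20,  t_{23} = 17,  t_{24} = 16,  t_{25} = 26,  t_{26} = 19,  t_{27} = 27,  t_{28} = 9,  t_{29} = 3,  t_{30} = 1,  t_{31} = 21.
Since t_{31} = t_1 = 21, the sequence is periodic with period 30.
(874 - 1) mod 30 = 3, so t_{874} = t_4 = 18.

18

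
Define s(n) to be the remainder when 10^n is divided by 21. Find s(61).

10

Computing terms: s(0) = 1; s(1) = 10; s(2) = 16; s(3) = 13; s(4) = 4; s(5) = 19; s(6) = 1.
Since s(6) = s(0) = 1, the sequence is periodic with period 6.
(61 - 0) mod 6 = 1, so s(61) = s(1) = 10.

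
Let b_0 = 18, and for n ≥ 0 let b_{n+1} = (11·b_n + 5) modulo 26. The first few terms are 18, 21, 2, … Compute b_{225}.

11

Listing terms: b_0 = 18, b_1 = 21, b_2 = 2, b_3 = 1, b_4 = 16, b_5 = 25, b_6 = 20, b_7 = 17, b_8 = 10, b_9 = 11, b_{10} = 22, b_{11} = 13, b_{12} = 18.
Since b_{12} = b_0 = 18, the sequence is periodic with period 12.
So b_{225} = b_{0 + ((225-0) mod 12)} = b_9 = 11.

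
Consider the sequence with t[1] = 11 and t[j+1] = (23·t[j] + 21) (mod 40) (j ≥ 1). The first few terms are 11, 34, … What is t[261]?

t[1] = 11,  t[2] = 34,  t[3] = 3,  t[4] = 10,  t[5] = 11.
The sequence repeats with period 4.
So t[261] = t[1 + ((261-1) mod 4)] = t[1] = 11.

11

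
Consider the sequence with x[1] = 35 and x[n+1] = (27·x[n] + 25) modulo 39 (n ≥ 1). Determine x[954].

31

x[1] = 35,  x[2] = 34,  x[3] = 7,  x[4] = 19,  x[5] = 31,  x[6] = 4,  x[7] = 16,  x[8] = 28,  x[9] = 1,  x[10] = 13,  x[11] = 25,  x[12] = 37,  x[13] = 10,  x[14] = 22,  x[15] = 34.
Since x[15] = x[2] = 34, the sequence is eventually periodic: after a pre-period of length 1 it cycles with period 13.
For n ≥ 2, x[n] depends only on (n - 2) mod 13. (954 - 2) mod 13 = 3, so x[954] = x[5] = 31.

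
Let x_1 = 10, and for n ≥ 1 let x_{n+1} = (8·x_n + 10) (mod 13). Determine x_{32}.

0

Listing terms: x_1 = 10,  x_2 = 12,  x_3 = 2,  x_4 = 0,  x_5 = 10.
The sequence repeats with period 4.
(32 - 1) mod 4 = 3, so x_{32} = x_4 = 0.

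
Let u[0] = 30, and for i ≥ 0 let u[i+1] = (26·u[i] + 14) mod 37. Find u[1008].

30

u[0] = 30, u[1] = 17, u[2] = 12, u[3] = 30.
Since u[3] = u[0] = 30, the sequence is periodic with period 3.
So u[1008] = u[0 + ((1008-0) mod 3)] = u[0] = 30.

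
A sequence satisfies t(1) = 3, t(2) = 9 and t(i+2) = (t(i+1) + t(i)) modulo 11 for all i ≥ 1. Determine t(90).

t(1) = 3, t(2) = 9, t(3) = 1, t(4) = 10, t(5) = 0, t(6) = 10, t(7) = 10, t(8) = 9, t(9) = 8, t(10) = 6, t(11) = 3, t(12) = 9.
Since (t(11), t(12)) = (t(1), t(2)) = (3, 9) (two consecutive terms determine the rest), the sequence is periodic with period 10.
So t(90) = t(1 + ((90-1) mod 10)) = t(10) = 6.

6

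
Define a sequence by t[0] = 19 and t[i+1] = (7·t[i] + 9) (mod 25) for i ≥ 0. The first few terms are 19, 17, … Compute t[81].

Listing terms: t[0] = 19; t[1] = 17; t[2] = 3; t[3] = 5; t[4] = 19.
The sequence repeats with period 4.
(81 - 0) mod 4 = 1, so t[81] = t[1] = 17.

17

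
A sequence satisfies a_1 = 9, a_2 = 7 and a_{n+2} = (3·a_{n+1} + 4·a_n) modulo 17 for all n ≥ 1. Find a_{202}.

Computing terms: a_1 = 9, a_2 = 7, a_3 = 6, a_4 = 12, a_5 = 9, a_6 = 7.
The sequence repeats with period 4.
(202 - 1) mod 4 = 1, so a_{202} = a_2 = 7.

7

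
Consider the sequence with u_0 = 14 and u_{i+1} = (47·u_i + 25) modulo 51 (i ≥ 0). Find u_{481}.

20

u_0 = 14,  u_1 = 20,  u_2 = 47,  u_3 = 41,  u_4 = 14.
Since u_4 = u_0 = 14, the sequence is periodic with period 4.
So u_{481} = u_{0 + ((481-0) mod 4)} = u_1 = 20.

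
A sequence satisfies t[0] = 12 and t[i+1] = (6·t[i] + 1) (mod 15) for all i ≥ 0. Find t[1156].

13

We have t[0] = 12; t[1] = 13; t[2] = 4; t[3] = 10; t[4] = 1; t[5] = 7; t[6] = 13.
Since t[6] = t[1] = 13, the sequence is eventually periodic: after a pre-period of length 1 it cycles with period 5.
For i ≥ 1, t[i] depends only on (i - 1) mod 5. (1156 - 1) mod 5 = 0, so t[1156] = t[1] = 13.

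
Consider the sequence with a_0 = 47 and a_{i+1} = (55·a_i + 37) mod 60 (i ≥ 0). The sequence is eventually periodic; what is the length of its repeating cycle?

a_0 = 47; a_1 = 42; a_2 = 7; a_3 = 2; a_4 = 27; a_5 = 22; a_6 = 47.
Since a_6 = a_0 = 47, the sequence is periodic with period 6.

6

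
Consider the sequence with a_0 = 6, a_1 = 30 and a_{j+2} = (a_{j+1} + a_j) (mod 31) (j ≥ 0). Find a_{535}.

9

Listing terms: a_0 = 6; a_1 = 30; a_2 = 5; a_3 = 4; a_4 = 9; a_5 = 13; a_6 = 22; a_7 = 4; a_8 = 26; a_9 = 30; a_{10} = 25; a_{11} = 24; a_{12} = 18; a_{13} = 11; a_{14} = 29; a_{15} = 9; a_{16} = 7; a_{17} = 16; a_{18} = 23; a_{19} = 8; a_{20} = 0; a_{21} = 8; a_{22} = 8; a_{23} = 16; a_{24} = 24; a_{25} = 9; a_{26} = 2; a_{27} = 11; a_{28} = 13; a_{29} = 24; a_{30} = 6; a_{31} = 30.
The sequence repeats with period 30.
(535 - 0) mod 30 = 25, so a_{535} = a_{25} = 9.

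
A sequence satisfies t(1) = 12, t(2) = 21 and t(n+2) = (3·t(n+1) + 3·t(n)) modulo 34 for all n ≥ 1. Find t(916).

20

Listing terms: t(1) = 12; t(2) = 21; t(3) = 31; t(4) = 20; t(5) = 17; t(6) = 9; t(7) = 10; t(8) = 23; t(9) = 31; t(10) = 26; t(11) = 1; t(12) = 13; t(13) = 8; t(14) = 29; t(15) = 9; t(16) = 12; t(17) = 29; t(18) = 21; t(19) = 14; t(20) = 3; t(21) = 17; t(22) = 26; t(23) = 27; t(24) = 23; t(25) = 14; t(26) = 9; t(27) = 1; t(28) = 30; t(29) = 25; t(30) = 29; t(31) = 26; t(32) = 29; t(33) = 29; t(34) = 4; t(35) = 31; t(36) = 3; t(37) = 0; t(38) = 9; t(39) = 27; t(40) = 6; t(41) = 31; t(42) = 9; t(43) = 18; t(44) = 13; t(45) = 25; t(46) = 12; t(47) = 9; t(48) = 29; t(49) = 12; t(50) = 21.
Since (t(49), t(50)) = (t(1), t(2)) = (12, 21) (two consecutive terms determine the rest), the sequence is periodic with period 48.
So t(916) = t(1 + ((916-1) mod 48)) = t(4) = 20.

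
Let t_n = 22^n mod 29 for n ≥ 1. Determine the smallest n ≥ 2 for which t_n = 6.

11

Computing terms: t_1 = 22, t_2 = 20, t_3 = 5, t_4 = 23, t_5 = 13, t_6 = 25, t_7 = 28, t_8 = 7, t_9 = 9, t_{10} = 24, t_{11} = 6, t_{12} = 16, t_{13} = 4, t_{14} = 1, t_{15} = 22.
Since t_{15} = t_1 = 22, the sequence is periodic with period 14.
The value 6 first appears (with n ≥ 2) at t_{11}.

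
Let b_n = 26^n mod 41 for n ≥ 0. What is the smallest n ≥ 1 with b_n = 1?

40

We have b_0 = 1,  b_1 = 26,  b_2 = 20,  b_3 = 28,  b_4 = 31,  b_5 = 27,  b_6 = 5,  b_7 = 7,  b_8 = 18,  b_9 = 17,  b_{10} = 32,  b_{11} = 12,  b_{12} = 25,  b_{13} = 35,  b_{14} = 8,  b_{15} = 3,  b_{16} = 37,  b_{17} = 19,  b_{18} = 2,  b_{19} = 11,  b_{20} = 40,  b_{21} = 15,  b_{22} = 21,  b_{23} = 13,  b_{24} = 10,  b_{25} = 14,  b_{26} = 36,  b_{27} = 34,  b_{28} = 23,  b_{29} = 24,  b_{30} = 9,  b_{31} = 29,  b_{32} = 16,  b_{33} = 6,  b_{34} = 33,  b_{35} = 38,  b_{36} = 4,  b_{37} = 22,  b_{38} = 39,  b_{39} = 30,  b_{40} = 1.
Since b_{40} = b_0 = 1, the sequence is periodic with period 40.
The value 1 next appears (with n ≥ 1) at b_{40}.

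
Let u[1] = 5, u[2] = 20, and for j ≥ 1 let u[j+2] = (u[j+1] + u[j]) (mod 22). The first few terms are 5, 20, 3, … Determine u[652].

9

Computing terms: u[1] = 5, u[2] = 20, u[3] = 3, u[4] = 1, u[5] = 4, u[6] = 5, u[7] = 9, u[8] = 14, u[9] = 1, u[10] = 15, u[11] = 16, u[12] = 9, u[13] = 3, u[14] = 12, u[15] = 15, u[16] = 5, u[17] = 20.
Since (u[16], u[17]) = (u[1], u[2]) = (5, 20) (two consecutive terms determine the rest), the sequence is periodic with period 15.
(652 - 1) mod 15 = 6, so u[652] = u[7] = 9.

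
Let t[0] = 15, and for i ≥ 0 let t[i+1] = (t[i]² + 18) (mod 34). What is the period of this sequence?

Listing terms: t[0] = 15,  t[1] = 5,  t[2] = 9,  t[3] = 31,  t[4] = 27,  t[5] = 33,  t[6] = 19,  t[7] = 5.
Since t[7] = t[1] = 5, the sequence is eventually periodic: after a pre-period of length 1 it cycles with period 6.

6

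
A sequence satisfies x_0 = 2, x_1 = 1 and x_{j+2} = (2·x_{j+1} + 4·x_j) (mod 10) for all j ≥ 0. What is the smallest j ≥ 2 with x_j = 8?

We have x_0 = 2; x_1 = 1; x_2 = 0; x_3 = 4; x_4 = 8; x_5 = 2; x_6 = 6; x_7 = 0; x_8 = 4.
Since (x_7, x_8) = (x_2, x_3) = (0, 4) (two consecutive terms determine the rest), the sequence is eventually periodic: after a pre-period of length 2 it cycles with period 5.
The value 8 first appears (with j ≥ 2) at x_4.

4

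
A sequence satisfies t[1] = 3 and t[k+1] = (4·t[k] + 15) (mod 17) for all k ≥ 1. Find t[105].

t[1] = 3; t[2] = 10; t[3] = 4; t[4] = 14; t[5] = 3.
Since t[5] = t[1] = 3, the sequence is periodic with period 4.
So t[105] = t[1 + ((105-1) mod 4)] = t[1] = 3.

3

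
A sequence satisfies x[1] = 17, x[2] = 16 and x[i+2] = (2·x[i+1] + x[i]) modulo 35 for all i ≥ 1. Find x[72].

17

Listing terms: x[1] = 17,  x[2] = 16,  x[3] = 14,  x[4] = 9,  x[5] = 32,  x[6] = 3,  x[7] = 3,  x[8] = 9,  x[9] = 21,  x[10] = 16,  x[11] = 18,  x[12] = 17,  x[13] = 17,  x[14] = 16.
Since (x[13], x[14]) = (x[1], x[2]) = (17, 16) (two consecutive terms determine the rest), the sequence is periodic with period 12.
(72 - 1) mod 12 = 11, so x[72] = x[12] = 17.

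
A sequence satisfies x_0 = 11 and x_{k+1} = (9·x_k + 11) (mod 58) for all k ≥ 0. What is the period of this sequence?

14

We have x_0 = 11,  x_1 = 52,  x_2 = 15,  x_3 = 30,  x_4 = 49,  x_5 = 46,  x_6 = 19,  x_7 = 8,  x_8 = 25,  x_9 = 4,  x_{10} = 47,  x_{11} = 28,  x_{12} = 31,  x_{13} = 0,  x_{14} = 11.
The sequence repeats with period 14.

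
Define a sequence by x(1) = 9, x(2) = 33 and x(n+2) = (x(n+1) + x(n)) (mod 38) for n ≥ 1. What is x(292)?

37

Listing terms: x(1) = 9; x(2) = 33; x(3) = 4; x(4) = 37; x(5) = 3; x(6) = 2; x(7) = 5; x(8) = 7; x(9) = 12; x(10) = 19; x(11) = 31; x(12) = 12; x(13) = 5; x(14) = 17; x(15) = 22; x(16) = 1; x(17) = 23; x(18) = 24; x(19) = 9; x(20) = 33.
The sequence repeats with period 18.
(292 - 1) mod 18 = 3, so x(292) = x(4) = 37.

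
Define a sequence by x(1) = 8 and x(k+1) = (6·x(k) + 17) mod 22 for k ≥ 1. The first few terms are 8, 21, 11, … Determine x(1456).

x(1) = 8; x(2) = 21; x(3) = 11; x(4) = 17; x(5) = 9; x(6) = 5; x(7) = 3; x(8) = 13; x(9) = 7; x(10) = 15; x(11) = 19; x(12) = 21.
Since x(12) = x(2) = 21, the sequence is eventually periodic: after a pre-period of length 1 it cycles with period 10.
For k ≥ 2, x(k) depends only on (k - 2) mod 10. (1456 - 2) mod 10 = 4, so x(1456) = x(6) = 5.

5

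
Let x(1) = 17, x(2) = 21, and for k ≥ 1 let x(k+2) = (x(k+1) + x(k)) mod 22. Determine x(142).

We have x(1) = 17; x(2) = 21; x(3) = 16; x(4) = 15; x(5) = 9; x(6) = 2; x(7) = 11; x(8) = 13; x(9) = 2; x(10) = 15; x(11) = 17; x(12) = 10; x(13) = 5; x(14) = 15; x(15) = 20; x(16) = 13; x(17) = 11; x(18) = 2; x(19) = 13; x(20) = 15; x(21) = 6; x(22) = 21; x(23) = 5; x(24) = 4; x(25) = 9; x(26) = 13; x(27) = 0; x(28) = 13; x(29) = 13; x(30) = 4; x(31) = 17; x(32) = 21.
The sequence repeats with period 30.
So x(142) = x(1 + ((142-1) mod 30)) = x(22) = 21.

21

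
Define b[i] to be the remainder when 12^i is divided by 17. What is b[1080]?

16

We have b[0] = 1,  b[1] = 12,  b[2] = 8,  b[3] = 11,  b[4] = 13,  b[5] = 3,  b[6] = 2,  b[7] = 7,  b[8] = 16,  b[9] = 5,  b[10] = 9,  b[11] = 6,  b[12] = 4,  b[13] = 14,  b[14] = 15,  b[15] = 10,  b[16] = 1.
Since b[16] = b[0] = 1, the sequence is periodic with period 16.
(1080 - 0) mod 16 = 8, so b[1080] = b[8] = 16.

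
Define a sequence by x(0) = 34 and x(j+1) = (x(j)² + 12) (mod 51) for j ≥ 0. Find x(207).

Listing terms: x(0) = 34, x(1) = 46, x(2) = 37, x(3) = 4, x(4) = 28, x(5) = 31, x(6) = 4.
Since x(6) = x(3) = 4, the sequence is eventually periodic: after a pre-period of length 3 it cycles with period 3.
For j ≥ 3, x(j) depends only on (j - 3) mod 3. (207 - 3) mod 3 = 0, so x(207) = x(3) = 4.

4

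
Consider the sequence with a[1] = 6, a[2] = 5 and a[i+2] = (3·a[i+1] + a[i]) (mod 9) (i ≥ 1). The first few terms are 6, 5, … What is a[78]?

We have a[1] = 6; a[2] = 5; a[3] = 3; a[4] = 5; a[5] = 0; a[6] = 5; a[7] = 6; a[8] = 5.
The sequence repeats with period 6.
(78 - 1) mod 6 = 5, so a[78] = a[6] = 5.

5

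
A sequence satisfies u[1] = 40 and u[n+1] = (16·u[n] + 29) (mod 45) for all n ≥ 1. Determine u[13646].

30

Computing terms: u[1] = 40,  u[2] = 39,  u[3] = 23,  u[4] = 37,  u[5] = 36,  u[6] = 20,  u[7] = 34,  u[8] = 33,  u[9] = 17,  u[10] = 31,  u[11] = 30,  u[12] = 14,  u[13] = 28,  u[14] = 27,  u[15] = 11,  u[16] = 25,  u[17] = 24,  u[18] = 8,  u[19] = 22,  u[20] = 21,  u[21] = 5,  u[22] = 19,  u[23] = 18,  u[24] = 2,  u[25] = 16,  u[26] = 15,  u[27] = 44,  u[28] = 13,  u[29] = 12,  u[30] = 41,  u[31] = 10,  u[32] = 9,  u[33] = 38,  u[34] = 7,  u[35] = 6,  u[36] = 35,  u[37] = 4,  u[38] = 3,  u[39] = 32,  u[40] = 1,  u[41] = 0,  u[42] = 29,  u[43] = 43,  u[44] = 42,  u[45] = 26,  u[46] = 40.
Since u[46] = u[1] = 40, the sequence is periodic with period 45.
(13646 - 1) mod 45 = 10, so u[13646] = u[11] = 30.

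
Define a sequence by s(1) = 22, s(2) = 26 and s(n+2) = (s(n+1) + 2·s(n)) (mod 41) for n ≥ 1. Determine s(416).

15

s(1) = 22; s(2) = 26; s(3) = 29; s(4) = 40; s(5) = 16; s(6) = 14; s(7) = 5; s(8) = 33; s(9) = 2; s(10) = 27; s(11) = 31; s(12) = 3; s(13) = 24; s(14) = 30; s(15) = 37; s(16) = 15; s(17) = 7; s(18) = 37; s(19) = 10; s(20) = 2; s(21) = 22; s(22) = 26.
The sequence repeats with period 20.
(416 - 1) mod 20 = 15, so s(416) = s(16) = 15.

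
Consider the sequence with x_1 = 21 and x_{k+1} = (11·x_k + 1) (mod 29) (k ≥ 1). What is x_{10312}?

24

Computing terms: x_1 = 21,  x_2 = 0,  x_3 = 1,  x_4 = 12,  x_5 = 17,  x_6 = 14,  x_7 = 10,  x_8 = 24,  x_9 = 4,  x_{10} = 16,  x_{11} = 3,  x_{12} = 5,  x_{13} = 27,  x_{14} = 8,  x_{15} = 2,  x_{16} = 23,  x_{17} = 22,  x_{18} = 11,  x_{19} = 6,  x_{20} = 9,  x_{21} = 13,  x_{22} = 28,  x_{23} = 19,  x_{24} = 7,  x_{25} = 20,  x_{26} = 18,  x_{27} = 25,  x_{28} = 15,  x_{29} = 21.
Since x_{29} = x_1 = 21, the sequence is periodic with period 28.
So x_{10312} = x_{1 + ((10312-1) mod 28)} = x_8 = 24.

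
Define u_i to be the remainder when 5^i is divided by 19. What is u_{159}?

u_0 = 1, u_1 = 5, u_2 = 6, u_3 = 11, u_4 = 17, u_5 = 9, u_6 = 7, u_7 = 16, u_8 = 4, u_9 = 1.
Since u_9 = u_0 = 1, the sequence is periodic with period 9.
(159 - 0) mod 9 = 6, so u_{159} = u_6 = 7.

7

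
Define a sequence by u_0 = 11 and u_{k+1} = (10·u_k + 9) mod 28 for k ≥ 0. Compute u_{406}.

19

Computing terms: u_0 = 11, u_1 = 7, u_2 = 23, u_3 = 15, u_4 = 19, u_5 = 3, u_6 = 11.
The sequence repeats with period 6.
So u_{406} = u_{0 + ((406-0) mod 6)} = u_4 = 19.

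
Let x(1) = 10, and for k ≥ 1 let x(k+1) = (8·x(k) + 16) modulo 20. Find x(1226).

16

We have x(1) = 10; x(2) = 16; x(3) = 4; x(4) = 8; x(5) = 0; x(6) = 16.
Since x(6) = x(2) = 16, the sequence is eventually periodic: after a pre-period of length 1 it cycles with period 4.
For k ≥ 2, x(k) depends only on (k - 2) mod 4. (1226 - 2) mod 4 = 0, so x(1226) = x(2) = 16.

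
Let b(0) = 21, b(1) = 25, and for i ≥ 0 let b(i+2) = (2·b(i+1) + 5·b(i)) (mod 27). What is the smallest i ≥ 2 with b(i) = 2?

We have b(0) = 21, b(1) = 25, b(2) = 20, b(3) = 3, b(4) = 25, b(5) = 11, b(6) = 12, b(7) = 25, b(8) = 2, b(9) = 21, b(10) = 25.
Since (b(9), b(10)) = (b(0), b(1)) = (21, 25) (two consecutive terms determine the rest), the sequence is periodic with period 9.
The value 2 first appears (with i ≥ 2) at b(8).

8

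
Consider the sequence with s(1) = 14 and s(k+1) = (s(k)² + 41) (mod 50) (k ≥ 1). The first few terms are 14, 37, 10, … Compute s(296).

We have s(1) = 14; s(2) = 37; s(3) = 10; s(4) = 41; s(5) = 22; s(6) = 25; s(7) = 16; s(8) = 47; s(9) = 0; s(10) = 41.
Since s(10) = s(4) = 41, the sequence is eventually periodic: after a pre-period of length 3 it cycles with period 6.
For k ≥ 4, s(k) depends only on (k - 4) mod 6. (296 - 4) mod 6 = 4, so s(296) = s(8) = 47.

47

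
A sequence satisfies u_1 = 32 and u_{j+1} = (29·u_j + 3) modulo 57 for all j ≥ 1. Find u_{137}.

50

Listing terms: u_1 = 32, u_2 = 19, u_3 = 41, u_4 = 52, u_5 = 29, u_6 = 46, u_7 = 26, u_8 = 16, u_9 = 11, u_{10} = 37, u_{11} = 50, u_{12} = 28, u_{13} = 17, u_{14} = 40, u_{15} = 23, u_{16} = 43, u_{17} = 53, u_{18} = 1, u_{19} = 32.
Since u_{19} = u_1 = 32, the sequence is periodic with period 18.
So u_{137} = u_{1 + ((137-1) mod 18)} = u_{11} = 50.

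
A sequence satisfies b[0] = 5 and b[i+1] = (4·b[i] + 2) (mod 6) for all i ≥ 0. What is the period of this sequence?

3

b[0] = 5; b[1] = 4; b[2] = 0; b[3] = 2; b[4] = 4.
Since b[4] = b[1] = 4, the sequence is eventually periodic: after a pre-period of length 1 it cycles with period 3.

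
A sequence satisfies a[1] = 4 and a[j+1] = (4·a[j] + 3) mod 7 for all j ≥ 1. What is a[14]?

5

We have a[1] = 4; a[2] = 5; a[3] = 2; a[4] = 4.
The sequence repeats with period 3.
(14 - 1) mod 3 = 1, so a[14] = a[2] = 5.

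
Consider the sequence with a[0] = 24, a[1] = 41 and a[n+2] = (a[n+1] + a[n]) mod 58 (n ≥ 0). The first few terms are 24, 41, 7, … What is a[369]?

a[0] = 24,  a[1] = 41,  a[2] = 7,  a[3] = 48,  a[4] = 55,  a[5] = 45,  a[6] = 42,  a[7] = 29,  a[8] = 13,  a[9] = 42,  a[10] = 55,  a[11] = 39,  a[12] = 36,  a[13] = 17,  a[14] = 53,  a[15] = 12,  a[16] = 7,  a[17] = 19,  a[18] = 26,  a[19] = 45,  a[20] = 13,  a[21] = 0,  a[22] = 13,  a[23] = 13,  a[24] = 26,  a[25] = 39,  a[26] = 7,  a[27] = 46,  a[28] = 53,  a[29] = 41,  a[30] = 36,  a[31] = 19,  a[32] = 55,  a[33] = 16,  a[34] = 13,  a[35] = 29,  a[36] = 42,  a[37] = 13,  a[38] = 55,  a[39] = 10,  a[40] = 7,  a[41] = 17,  a[42] = 24,  a[43] = 41.
Since (a[42], a[43]) = (a[0], a[1]) = (24, 41) (two consecutive terms determine the rest), the sequence is periodic with period 42.
(369 - 0) mod 42 = 33, so a[369] = a[33] = 16.

16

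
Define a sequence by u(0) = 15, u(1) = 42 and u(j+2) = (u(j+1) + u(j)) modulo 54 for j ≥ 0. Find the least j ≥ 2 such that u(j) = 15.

9

Computing terms: u(0) = 15, u(1) = 42, u(2) = 3, u(3) = 45, u(4) = 48, u(5) = 39, u(6) = 33, u(7) = 18, u(8) = 51, u(9) = 15, u(10) = 12, u(11) = 27, u(12) = 39, u(13) = 12, u(14) = 51, u(15) = 9, u(16) = 6, u(17) = 15, u(18) = 21, u(19) = 36, u(20) = 3, u(21) = 39, u(22) = 42, u(23) = 27, u(24) = 15, u(25) = 42.
The sequence repeats with period 24.
The value 15 first appears (with j ≥ 2) at u(9).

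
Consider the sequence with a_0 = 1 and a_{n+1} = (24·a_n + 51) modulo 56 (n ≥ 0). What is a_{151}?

a_0 = 1; a_1 = 19; a_2 = 3; a_3 = 11; a_4 = 35; a_5 = 51; a_6 = 43; a_7 = 19.
Since a_7 = a_1 = 19, the sequence is eventually periodic: after a pre-period of length 1 it cycles with period 6.
For n ≥ 1, a_n depends only on (n - 1) mod 6. (151 - 1) mod 6 = 0, so a_{151} = a_1 = 19.

19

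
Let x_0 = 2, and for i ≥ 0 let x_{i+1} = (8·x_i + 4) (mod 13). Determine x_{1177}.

Computing terms: x_0 = 2; x_1 = 7; x_2 = 8; x_3 = 3; x_4 = 2.
The sequence repeats with period 4.
So x_{1177} = x_{0 + ((1177-0) mod 4)} = x_1 = 7.

7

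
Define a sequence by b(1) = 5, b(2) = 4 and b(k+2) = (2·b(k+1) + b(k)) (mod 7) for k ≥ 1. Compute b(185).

3

We have b(1) = 5, b(2) = 4, b(3) = 6, b(4) = 2, b(5) = 3, b(6) = 1, b(7) = 5, b(8) = 4.
The sequence repeats with period 6.
(185 - 1) mod 6 = 4, so b(185) = b(5) = 3.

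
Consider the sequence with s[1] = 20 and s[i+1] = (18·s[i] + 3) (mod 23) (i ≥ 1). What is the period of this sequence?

s[1] = 20,  s[2] = 18,  s[3] = 5,  s[4] = 1,  s[5] = 21,  s[6] = 13,  s[7] = 7,  s[8] = 14,  s[9] = 2,  s[10] = 16,  s[11] = 15,  s[12] = 20.
Since s[12] = s[1] = 20, the sequence is periodic with period 11.

11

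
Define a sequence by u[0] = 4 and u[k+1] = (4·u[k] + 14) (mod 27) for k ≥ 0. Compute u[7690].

9

We have u[0] = 4,  u[1] = 3,  u[2] = 26,  u[3] = 10,  u[4] = 0,  u[5] = 14,  u[6] = 16,  u[7] = 24,  u[8] = 2,  u[9] = 22,  u[10] = 21,  u[11] = 17,  u[12] = 1,  u[13] = 18,  u[14] = 5,  u[15] = 7,  u[16] = 15,  u[17] = 20,  u[18] = 13,  u[19] = 12,  u[20] = 8,  u[21] = 19,  u[22] = 9,  u[23] = 23,  u[24] = 25,  u[25] = 6,  u[26] = 11,  u[27] = 4.
Since u[27] = u[0] = 4, the sequence is periodic with period 27.
So u[7690] = u[0 + ((7690-0) mod 27)] = u[22] = 9.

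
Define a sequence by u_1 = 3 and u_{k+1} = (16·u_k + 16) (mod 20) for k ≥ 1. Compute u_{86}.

8

Listing terms: u_1 = 3; u_2 = 4; u_3 = 0; u_4 = 16; u_5 = 12; u_6 = 8; u_7 = 4.
Since u_7 = u_2 = 4, the sequence is eventually periodic: after a pre-period of length 1 it cycles with period 5.
For k ≥ 2, u_k depends only on (k - 2) mod 5. (86 - 2) mod 5 = 4, so u_{86} = u_6 = 8.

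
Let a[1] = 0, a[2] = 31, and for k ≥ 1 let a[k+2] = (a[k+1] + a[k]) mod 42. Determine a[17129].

21

We have a[1] = 0; a[2] = 31; a[3] = 31; a[4] = 20; a[5] = 9; a[6] = 29; a[7] = 38; a[8] = 25; a[9] = 21; a[10] = 4; a[11] = 25; a[12] = 29; a[13] = 12; a[14] = 41; a[15] = 11; a[16] = 10; a[17] = 21; a[18] = 31; a[19] = 10; a[20] = 41; a[21] = 9; a[22] = 8; a[23] = 17; a[24] = 25; a[25] = 0; a[26] = 25; a[27] = 25; a[28] = 8; a[29] = 33; a[30] = 41; a[31] = 32; a[32] = 31; a[33] = 21; a[34] = 10; a[35] = 31; a[36] = 41; a[37] = 30; a[38] = 29; a[39] = 17; a[40] = 4; a[41] = 21; a[42] = 25; a[43] = 4; a[44] = 29; a[45] = 33; a[46] = 20; a[47] = 11; a[48] = 31; a[49] = 0; a[50] = 31.
The sequence repeats with period 48.
So a[17129] = a[1 + ((17129-1) mod 48)] = a[41] = 21.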